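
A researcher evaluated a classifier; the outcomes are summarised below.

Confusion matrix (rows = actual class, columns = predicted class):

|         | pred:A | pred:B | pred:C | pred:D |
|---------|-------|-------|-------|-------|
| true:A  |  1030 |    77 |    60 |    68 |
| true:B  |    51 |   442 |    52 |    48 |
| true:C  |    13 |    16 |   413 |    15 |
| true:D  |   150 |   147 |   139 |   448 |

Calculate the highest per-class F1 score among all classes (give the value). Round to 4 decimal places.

Per-class F1 score (2·TP/(2·TP+FP+FN)):
  A: TP=1030, FP=51+13+150=214, FN=77+60+68=205 → 2060/2479 = 0.83098
  B: TP=442, FP=77+16+147=240, FN=51+52+48=151 → 884/1275 = 0.69333
  C: TP=413, FP=60+52+139=251, FN=13+16+15=44 → 826/1121 = 0.73684
  D: TP=448, FP=68+48+15=131, FN=150+147+139=436 → 896/1463 = 0.61244
Highest is class 'A' with F1 score = 0.8310.

0.8310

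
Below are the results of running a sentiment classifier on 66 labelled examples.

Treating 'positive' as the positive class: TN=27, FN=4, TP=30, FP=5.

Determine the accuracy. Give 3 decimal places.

0.864

Accuracy = (TP+TN)/N = (30+27)/66 = 0.864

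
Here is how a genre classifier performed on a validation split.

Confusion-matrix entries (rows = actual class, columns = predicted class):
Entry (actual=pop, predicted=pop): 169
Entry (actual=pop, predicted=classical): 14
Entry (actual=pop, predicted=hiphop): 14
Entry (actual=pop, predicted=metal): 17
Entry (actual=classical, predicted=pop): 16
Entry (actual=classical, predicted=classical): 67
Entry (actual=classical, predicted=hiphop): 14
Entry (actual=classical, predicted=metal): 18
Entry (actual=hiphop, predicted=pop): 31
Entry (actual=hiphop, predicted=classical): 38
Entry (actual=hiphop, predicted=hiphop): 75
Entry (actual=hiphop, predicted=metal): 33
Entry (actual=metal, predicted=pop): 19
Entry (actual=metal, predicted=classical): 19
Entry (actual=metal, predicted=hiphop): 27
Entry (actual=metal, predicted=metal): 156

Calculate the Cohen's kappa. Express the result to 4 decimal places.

Observed agreement pₒ = trace/N = 467/727 = 0.64237
Expected agreement pₑ = Σ (rowᵢ·colᵢ)/N² = (214·235 + 115·138 + 177·130 + 221·224)/727² = 0.26238
κ = (pₒ − pₑ)/(1 − pₑ) = (0.64237 − 0.26238)/(1 − 0.26238) = 0.5152

0.5152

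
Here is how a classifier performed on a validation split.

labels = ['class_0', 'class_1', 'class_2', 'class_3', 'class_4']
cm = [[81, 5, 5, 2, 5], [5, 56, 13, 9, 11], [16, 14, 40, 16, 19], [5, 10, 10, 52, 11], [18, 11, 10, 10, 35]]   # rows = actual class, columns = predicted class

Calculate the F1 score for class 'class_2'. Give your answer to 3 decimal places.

Take TP from the diagonal, FP from the rest of the 'class_2' prediction marginal, FN from the rest of the 'class_2' actual marginal.
F1 score = 2·TP/(2·TP+FP+FN).
class_2: TP=40, FP=5+13+10+10=38, FN=16+14+16+19=65 → 80/183 = 0.4372

0.437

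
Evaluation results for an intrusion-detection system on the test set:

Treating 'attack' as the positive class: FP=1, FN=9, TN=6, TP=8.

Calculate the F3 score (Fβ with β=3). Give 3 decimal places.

0.494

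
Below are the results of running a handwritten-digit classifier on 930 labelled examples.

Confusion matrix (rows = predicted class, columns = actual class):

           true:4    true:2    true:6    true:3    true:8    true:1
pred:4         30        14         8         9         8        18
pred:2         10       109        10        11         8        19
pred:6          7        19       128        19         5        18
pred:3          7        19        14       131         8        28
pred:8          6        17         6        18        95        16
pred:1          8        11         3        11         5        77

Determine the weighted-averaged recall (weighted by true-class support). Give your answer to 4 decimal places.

Per-class recall (TP/(TP+FN)):
  4: TP=30, FN=10+7+7+6+8=38 → 30/68 = 0.44118
  2: TP=109, FN=14+19+19+17+11=80 → 109/189 = 0.57672
  6: TP=128, FN=8+10+14+6+3=41 → 128/169 = 0.75740
  3: TP=131, FN=9+11+19+18+11=68 → 131/199 = 0.65829
  8: TP=95, FN=8+8+5+8+5=34 → 95/129 = 0.73643
  1: TP=77, FN=18+19+18+28+16=99 → 77/176 = 0.43750
Weighted-recall = Σ (supportᵢ/N)·recallᵢ with N=930: (68/930)·0.44118 + (189/930)·0.57672 + (169/930)·0.75740 + (199/930)·0.65829 + (129/930)·0.73643 + (176/930)·0.43750 = 0.6129

0.6129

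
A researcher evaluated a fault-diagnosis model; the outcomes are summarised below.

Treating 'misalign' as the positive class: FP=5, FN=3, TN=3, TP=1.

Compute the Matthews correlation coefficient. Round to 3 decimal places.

MCC = (TP·TN − FP·FN) / √((TP+FP)(TP+FN)(TN+FP)(TN+FN))
Numerator = 1·3 − 5·3 = -12
Denominator = √(6·4·8·6) = √1152 = 33.9411
MCC = -12 / 33.9411 = -0.354

-0.354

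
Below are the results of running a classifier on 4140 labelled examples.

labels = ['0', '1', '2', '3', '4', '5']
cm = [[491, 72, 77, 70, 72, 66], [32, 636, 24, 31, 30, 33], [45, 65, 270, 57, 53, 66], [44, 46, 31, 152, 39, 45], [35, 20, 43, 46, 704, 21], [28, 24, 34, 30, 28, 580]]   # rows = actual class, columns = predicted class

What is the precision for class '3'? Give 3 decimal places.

One-vs-rest for '3': TP = diagonal; FP = other classes predicted '3'; FN = '3' predicted as other.
precision = TP/(TP+FP).
3: TP=152, FP=70+31+57+46+30=234 → 152/386 = 0.3938

0.394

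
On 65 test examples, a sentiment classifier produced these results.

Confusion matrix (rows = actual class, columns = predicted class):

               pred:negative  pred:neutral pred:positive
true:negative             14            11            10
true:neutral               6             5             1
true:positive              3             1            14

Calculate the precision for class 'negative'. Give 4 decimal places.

precision = TP/(TP+FP).
negative: TP=14, FP=6+3=9 → 14/23 = 0.60870

0.6087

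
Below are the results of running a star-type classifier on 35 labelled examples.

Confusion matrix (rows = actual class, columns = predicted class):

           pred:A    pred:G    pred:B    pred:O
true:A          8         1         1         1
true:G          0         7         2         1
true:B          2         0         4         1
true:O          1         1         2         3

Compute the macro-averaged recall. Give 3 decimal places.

0.607

Per-class recall (TP/(TP+FN)):
  A: TP=8, FN=1+1+1=3 → 8/11 = 0.7273
  G: TP=7, FN=0+2+1=3 → 7/10 = 0.7000
  B: TP=4, FN=2+0+1=3 → 4/7 = 0.5714
  O: TP=3, FN=1+1+2=4 → 3/7 = 0.4286
Macro-recall = mean = (0.7273 + 0.7000 + 0.5714 + 0.4286) / 4 = 0.607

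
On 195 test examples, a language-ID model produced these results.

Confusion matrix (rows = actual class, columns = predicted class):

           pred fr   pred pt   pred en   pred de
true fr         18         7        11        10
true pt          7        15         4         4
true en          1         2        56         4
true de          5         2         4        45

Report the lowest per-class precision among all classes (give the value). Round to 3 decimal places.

0.577

Per-class precision (TP/(TP+FP)):
  fr: TP=18, FP=7+1+5=13 → 18/31 = 0.5806
  pt: TP=15, FP=7+2+2=11 → 15/26 = 0.5769
  en: TP=56, FP=11+4+4=19 → 56/75 = 0.7467
  de: TP=45, FP=10+4+4=18 → 45/63 = 0.7143
Lowest is class 'pt' with precision = 0.577.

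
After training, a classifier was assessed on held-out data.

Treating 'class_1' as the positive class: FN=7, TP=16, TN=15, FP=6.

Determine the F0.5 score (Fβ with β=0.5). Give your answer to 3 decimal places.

0.721

Fβ = (1+β²)·TP / ((1+β²)·TP + β²·FN + FP), with β²=1/4
= 1.25·16 / (1.25·16 + 0.25·7 + 6) = 0.721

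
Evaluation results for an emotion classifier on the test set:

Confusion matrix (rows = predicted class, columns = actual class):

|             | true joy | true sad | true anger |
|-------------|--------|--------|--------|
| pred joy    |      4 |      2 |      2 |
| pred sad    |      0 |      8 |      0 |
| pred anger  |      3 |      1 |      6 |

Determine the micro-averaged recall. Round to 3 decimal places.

Micro-averaging pools counts across classes: ΣTP=18, ΣFP=8, ΣFN=8.
Micro-recall = TP/(TP+FN) on pooled counts = 0.692 (equals overall accuracy in single-label multiclass).

0.692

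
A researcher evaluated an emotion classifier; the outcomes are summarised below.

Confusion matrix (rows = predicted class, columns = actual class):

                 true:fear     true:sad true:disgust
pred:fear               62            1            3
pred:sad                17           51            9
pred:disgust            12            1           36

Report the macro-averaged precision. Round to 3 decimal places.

0.779

Per-class precision (TP/(TP+FP)):
  fear: TP=62, FP=1+3=4 → 62/66 = 0.9394
  sad: TP=51, FP=17+9=26 → 51/77 = 0.6623
  disgust: TP=36, FP=12+1=13 → 36/49 = 0.7347
Macro-precision = mean = (0.9394 + 0.6623 + 0.7347) / 3 = 0.779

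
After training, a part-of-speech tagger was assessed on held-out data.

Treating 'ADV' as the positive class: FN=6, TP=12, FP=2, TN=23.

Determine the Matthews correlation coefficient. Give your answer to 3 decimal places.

MCC = (TP·TN − FP·FN) / √((TP+FP)(TP+FN)(TN+FP)(TN+FN))
Numerator = 12·23 − 2·6 = 264
Denominator = √(14·18·25·29) = √182700 = 427.4342
MCC = 264 / 427.4342 = 0.618

0.618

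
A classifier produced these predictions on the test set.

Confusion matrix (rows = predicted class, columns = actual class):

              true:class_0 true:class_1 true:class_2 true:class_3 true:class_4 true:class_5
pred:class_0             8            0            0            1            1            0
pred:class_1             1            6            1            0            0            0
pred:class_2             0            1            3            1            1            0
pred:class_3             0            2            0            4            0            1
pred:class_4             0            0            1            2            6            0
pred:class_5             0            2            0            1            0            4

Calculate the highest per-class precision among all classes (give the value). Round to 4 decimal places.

0.8000

Per-class precision (TP/(TP+FP)):
  class_0: TP=8, FP=0+0+1+1+0=2 → 8/10 = 0.80000
  class_1: TP=6, FP=1+1+0+0+0=2 → 6/8 = 0.75000
  class_2: TP=3, FP=0+1+1+1+0=3 → 3/6 = 0.50000
  class_3: TP=4, FP=0+2+0+0+1=3 → 4/7 = 0.57143
  class_4: TP=6, FP=0+0+1+2+0=3 → 6/9 = 0.66667
  class_5: TP=4, FP=0+2+0+1+0=3 → 4/7 = 0.57143
Highest is class 'class_0' with precision = 0.8000.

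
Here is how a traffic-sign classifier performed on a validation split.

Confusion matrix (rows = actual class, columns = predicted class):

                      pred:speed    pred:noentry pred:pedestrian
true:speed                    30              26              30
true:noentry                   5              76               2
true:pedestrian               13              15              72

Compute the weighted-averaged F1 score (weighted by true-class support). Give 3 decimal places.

Per-class F1 score (2·TP/(2·TP+FP+FN)):
  speed: TP=30, FP=5+13=18, FN=26+30=56 → 60/134 = 0.4478
  noentry: TP=76, FP=26+15=41, FN=5+2=7 → 152/200 = 0.7600
  pedestrian: TP=72, FP=30+2=32, FN=13+15=28 → 144/204 = 0.7059
Weighted-F1 score = Σ (supportᵢ/N)·F1 scoreᵢ with N=269: (86/269)·0.4478 + (83/269)·0.7600 + (100/269)·0.7059 = 0.640

0.640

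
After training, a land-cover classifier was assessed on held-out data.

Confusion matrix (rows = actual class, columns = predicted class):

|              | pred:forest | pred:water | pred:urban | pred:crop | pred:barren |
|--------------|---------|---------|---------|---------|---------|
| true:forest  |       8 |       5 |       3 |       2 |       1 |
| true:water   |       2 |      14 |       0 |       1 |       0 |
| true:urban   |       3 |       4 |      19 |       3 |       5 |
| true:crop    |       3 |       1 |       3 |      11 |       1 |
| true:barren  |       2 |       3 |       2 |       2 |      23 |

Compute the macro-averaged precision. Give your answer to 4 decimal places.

Per-class precision (TP/(TP+FP)):
  forest: TP=8, FP=2+3+3+2=10 → 8/18 = 0.44444
  water: TP=14, FP=5+4+1+3=13 → 14/27 = 0.51852
  urban: TP=19, FP=3+0+3+2=8 → 19/27 = 0.70370
  crop: TP=11, FP=2+1+3+2=8 → 11/19 = 0.57895
  barren: TP=23, FP=1+0+5+1=7 → 23/30 = 0.76667
Macro-precision = mean = (0.44444 + 0.51852 + 0.70370 + 0.57895 + 0.76667) / 5 = 0.6025

0.6025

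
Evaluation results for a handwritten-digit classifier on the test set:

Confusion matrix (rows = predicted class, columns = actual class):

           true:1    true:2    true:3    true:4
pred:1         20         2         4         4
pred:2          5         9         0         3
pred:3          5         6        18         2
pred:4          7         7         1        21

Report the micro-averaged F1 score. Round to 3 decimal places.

0.596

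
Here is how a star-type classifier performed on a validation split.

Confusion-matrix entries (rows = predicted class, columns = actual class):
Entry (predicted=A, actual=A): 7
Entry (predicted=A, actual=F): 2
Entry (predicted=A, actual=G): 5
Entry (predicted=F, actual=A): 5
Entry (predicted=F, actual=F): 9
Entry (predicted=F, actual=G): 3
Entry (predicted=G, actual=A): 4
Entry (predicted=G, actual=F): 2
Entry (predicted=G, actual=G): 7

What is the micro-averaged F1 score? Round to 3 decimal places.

0.523

Micro-averaging pools counts across classes: ΣTP=23, ΣFP=21, ΣFN=21.
Micro-F1 score = 2·TP/(2·TP+FP+FN) on pooled counts = 0.523 (equals overall accuracy in single-label multiclass).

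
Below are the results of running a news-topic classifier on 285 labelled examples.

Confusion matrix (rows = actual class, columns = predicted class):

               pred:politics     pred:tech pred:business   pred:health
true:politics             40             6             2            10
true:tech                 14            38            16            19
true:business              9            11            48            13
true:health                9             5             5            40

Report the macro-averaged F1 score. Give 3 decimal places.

Per-class F1 score (2·TP/(2·TP+FP+FN)):
  politics: TP=40, FP=14+9+9=32, FN=6+2+10=18 → 80/130 = 0.6154
  tech: TP=38, FP=6+11+5=22, FN=14+16+19=49 → 76/147 = 0.5170
  business: TP=48, FP=2+16+5=23, FN=9+11+13=33 → 96/152 = 0.6316
  health: TP=40, FP=10+19+13=42, FN=9+5+5=19 → 80/141 = 0.5674
Macro-F1 score = mean = (0.6154 + 0.5170 + 0.6316 + 0.5674) / 4 = 0.583

0.583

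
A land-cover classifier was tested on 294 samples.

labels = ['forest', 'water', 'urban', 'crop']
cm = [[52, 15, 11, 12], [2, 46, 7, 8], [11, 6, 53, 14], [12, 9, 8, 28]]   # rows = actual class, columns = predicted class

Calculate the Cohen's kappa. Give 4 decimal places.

0.4762

Observed agreement pₒ = trace/N = 179/294 = 0.60884
Expected agreement pₑ = Σ (rowᵢ·colᵢ)/N² = (90·77 + 63·76 + 84·79 + 57·62)/294² = 0.25323
κ = (pₒ − pₑ)/(1 − pₑ) = (0.60884 − 0.25323)/(1 − 0.25323) = 0.4762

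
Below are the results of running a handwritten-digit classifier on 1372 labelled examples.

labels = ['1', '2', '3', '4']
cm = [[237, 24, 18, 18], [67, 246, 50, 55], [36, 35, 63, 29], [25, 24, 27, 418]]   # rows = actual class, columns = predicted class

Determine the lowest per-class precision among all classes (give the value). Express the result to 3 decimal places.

0.399

Per-class precision (TP/(TP+FP)):
  1: TP=237, FP=67+36+25=128 → 237/365 = 0.6493
  2: TP=246, FP=24+35+24=83 → 246/329 = 0.7477
  3: TP=63, FP=18+50+27=95 → 63/158 = 0.3987
  4: TP=418, FP=18+55+29=102 → 418/520 = 0.8038
Lowest is class '3' with precision = 0.399.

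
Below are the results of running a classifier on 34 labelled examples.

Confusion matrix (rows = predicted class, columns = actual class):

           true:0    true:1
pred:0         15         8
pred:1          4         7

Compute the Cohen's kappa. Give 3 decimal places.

Observed agreement pₒ = trace/N = 22/34 = 0.6471
Expected agreement pₑ = Σ (rowᵢ·colᵢ)/N² = (19·23 + 15·11)/34² = 0.5208
κ = (pₒ − pₑ)/(1 − pₑ) = (0.6471 − 0.5208)/(1 − 0.5208) = 0.264

0.264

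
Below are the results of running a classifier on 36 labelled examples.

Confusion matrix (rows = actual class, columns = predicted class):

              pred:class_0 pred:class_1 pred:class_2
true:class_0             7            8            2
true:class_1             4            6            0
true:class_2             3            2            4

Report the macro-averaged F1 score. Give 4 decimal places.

0.4822

Per-class F1 score (2·TP/(2·TP+FP+FN)):
  class_0: TP=7, FP=4+3=7, FN=8+2=10 → 14/31 = 0.45161
  class_1: TP=6, FP=8+2=10, FN=4+0=4 → 12/26 = 0.46154
  class_2: TP=4, FP=2+0=2, FN=3+2=5 → 8/15 = 0.53333
Macro-F1 score = mean = (0.45161 + 0.46154 + 0.53333) / 3 = 0.4822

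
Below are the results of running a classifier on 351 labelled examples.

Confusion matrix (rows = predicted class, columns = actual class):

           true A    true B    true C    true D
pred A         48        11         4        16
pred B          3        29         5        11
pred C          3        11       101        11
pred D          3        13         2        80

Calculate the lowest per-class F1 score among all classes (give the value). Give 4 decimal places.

0.5179

Per-class F1 score (2·TP/(2·TP+FP+FN)):
  A: TP=48, FP=11+4+16=31, FN=3+3+3=9 → 96/136 = 0.70588
  B: TP=29, FP=3+5+11=19, FN=11+11+13=35 → 58/112 = 0.51786
  C: TP=101, FP=3+11+11=25, FN=4+5+2=11 → 202/238 = 0.84874
  D: TP=80, FP=3+13+2=18, FN=16+11+11=38 → 160/216 = 0.74074
Lowest is class 'B' with F1 score = 0.5179.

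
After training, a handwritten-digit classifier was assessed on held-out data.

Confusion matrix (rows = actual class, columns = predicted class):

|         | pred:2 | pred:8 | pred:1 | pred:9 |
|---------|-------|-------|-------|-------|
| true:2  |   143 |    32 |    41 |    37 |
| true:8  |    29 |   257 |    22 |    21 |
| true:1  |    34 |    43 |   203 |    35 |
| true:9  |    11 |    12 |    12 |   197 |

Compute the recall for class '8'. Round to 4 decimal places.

0.7812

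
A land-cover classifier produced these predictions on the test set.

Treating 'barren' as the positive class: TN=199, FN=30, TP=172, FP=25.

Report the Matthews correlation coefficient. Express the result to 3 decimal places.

0.741

MCC = (TP·TN − FP·FN) / √((TP+FP)(TP+FN)(TN+FP)(TN+FN))
Numerator = 172·199 − 25·30 = 33478
Denominator = √(197·202·224·229) = √2041273024 = 45180.4496
MCC = 33478 / 45180.4496 = 0.741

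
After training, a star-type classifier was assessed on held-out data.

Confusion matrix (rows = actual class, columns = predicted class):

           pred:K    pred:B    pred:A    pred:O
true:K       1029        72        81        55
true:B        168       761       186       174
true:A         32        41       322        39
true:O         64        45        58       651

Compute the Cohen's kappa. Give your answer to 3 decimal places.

0.633

Observed agreement pₒ = trace/N = 2763/3778 = 0.7313
Expected agreement pₑ = Σ (rowᵢ·colᵢ)/N² = (1237·1293 + 1289·919 + 434·647 + 818·919)/3778² = 0.2674
κ = (pₒ − pₑ)/(1 − pₑ) = (0.7313 − 0.2674)/(1 − 0.2674) = 0.633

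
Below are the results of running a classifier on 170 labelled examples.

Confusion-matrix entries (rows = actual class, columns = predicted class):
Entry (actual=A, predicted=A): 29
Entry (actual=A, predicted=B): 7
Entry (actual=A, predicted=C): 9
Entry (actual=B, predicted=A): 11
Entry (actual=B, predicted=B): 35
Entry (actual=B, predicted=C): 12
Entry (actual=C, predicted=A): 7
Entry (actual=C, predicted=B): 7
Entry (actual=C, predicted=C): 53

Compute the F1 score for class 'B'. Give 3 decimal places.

Treat 'B' as positive and all other classes as negative.
F1 score = 2·TP/(2·TP+FP+FN).
B: TP=35, FP=7+7=14, FN=11+12=23 → 70/107 = 0.6542

0.654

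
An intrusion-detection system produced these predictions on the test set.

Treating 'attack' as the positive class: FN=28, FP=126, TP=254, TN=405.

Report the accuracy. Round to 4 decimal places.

Accuracy = (TP+TN)/N = (254+405)/813 = 0.8106

0.8106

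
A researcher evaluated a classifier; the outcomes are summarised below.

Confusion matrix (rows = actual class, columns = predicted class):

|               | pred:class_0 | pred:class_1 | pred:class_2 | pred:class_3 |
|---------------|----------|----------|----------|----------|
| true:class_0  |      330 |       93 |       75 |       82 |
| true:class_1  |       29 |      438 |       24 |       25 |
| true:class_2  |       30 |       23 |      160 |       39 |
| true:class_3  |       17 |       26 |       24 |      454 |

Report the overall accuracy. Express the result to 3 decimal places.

0.739

Accuracy = trace / total = (330+438+160+454=1382) / 1869 = 1382/1869 = 0.739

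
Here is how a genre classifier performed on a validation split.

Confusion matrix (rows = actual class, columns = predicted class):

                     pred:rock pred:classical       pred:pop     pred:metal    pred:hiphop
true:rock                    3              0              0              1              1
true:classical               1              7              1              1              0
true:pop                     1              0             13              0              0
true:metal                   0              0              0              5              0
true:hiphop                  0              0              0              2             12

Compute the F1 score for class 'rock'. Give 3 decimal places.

0.600

Treat 'rock' as positive and all other classes as negative.
F1 score = 2·TP/(2·TP+FP+FN).
rock: TP=3, FP=1+1+0+0=2, FN=0+0+1+1=2 → 6/10 = 0.6000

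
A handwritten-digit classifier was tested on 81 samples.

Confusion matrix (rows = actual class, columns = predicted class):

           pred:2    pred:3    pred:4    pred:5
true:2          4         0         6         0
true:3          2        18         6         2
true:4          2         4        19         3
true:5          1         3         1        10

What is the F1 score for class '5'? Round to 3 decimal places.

Take TP from the diagonal, FP from the rest of the '5' prediction marginal, FN from the rest of the '5' actual marginal.
F1 score = 2·TP/(2·TP+FP+FN).
5: TP=10, FP=0+2+3=5, FN=1+3+1=5 → 20/30 = 0.6667

0.667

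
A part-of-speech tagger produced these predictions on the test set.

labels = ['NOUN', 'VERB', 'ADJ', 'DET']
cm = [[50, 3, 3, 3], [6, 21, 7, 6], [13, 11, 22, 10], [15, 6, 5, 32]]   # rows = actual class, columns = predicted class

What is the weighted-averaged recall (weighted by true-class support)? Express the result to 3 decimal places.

Per-class recall (TP/(TP+FN)):
  NOUN: TP=50, FN=3+3+3=9 → 50/59 = 0.8475
  VERB: TP=21, FN=6+7+6=19 → 21/40 = 0.5250
  ADJ: TP=22, FN=13+11+10=34 → 22/56 = 0.3929
  DET: TP=32, FN=15+6+5=26 → 32/58 = 0.5517
Weighted-recall = Σ (supportᵢ/N)·recallᵢ with N=213: (59/213)·0.8475 + (40/213)·0.5250 + (56/213)·0.3929 + (58/213)·0.5517 = 0.587

0.587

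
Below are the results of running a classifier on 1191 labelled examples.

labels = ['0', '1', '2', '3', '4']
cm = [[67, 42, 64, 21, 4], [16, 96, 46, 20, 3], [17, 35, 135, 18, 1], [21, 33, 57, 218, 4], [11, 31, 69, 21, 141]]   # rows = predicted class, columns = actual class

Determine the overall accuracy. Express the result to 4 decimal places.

Accuracy = trace / total = (67+96+135+218+141=657) / 1191 = 657/1191 = 0.5516

0.5516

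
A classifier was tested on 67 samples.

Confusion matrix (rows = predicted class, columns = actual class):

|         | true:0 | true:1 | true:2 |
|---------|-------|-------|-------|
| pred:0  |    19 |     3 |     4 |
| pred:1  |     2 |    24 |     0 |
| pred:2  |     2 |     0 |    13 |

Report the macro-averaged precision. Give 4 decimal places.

0.8402

Per-class precision (TP/(TP+FP)):
  0: TP=19, FP=3+4=7 → 19/26 = 0.73077
  1: TP=24, FP=2+0=2 → 24/26 = 0.92308
  2: TP=13, FP=2+0=2 → 13/15 = 0.86667
Macro-precision = mean = (0.73077 + 0.92308 + 0.86667) / 3 = 0.8402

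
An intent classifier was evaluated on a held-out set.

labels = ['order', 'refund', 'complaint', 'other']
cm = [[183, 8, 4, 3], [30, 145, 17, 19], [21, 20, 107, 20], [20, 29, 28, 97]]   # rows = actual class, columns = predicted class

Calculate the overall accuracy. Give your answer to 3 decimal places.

0.708

Accuracy = trace / total = (183+145+107+97=532) / 751 = 532/751 = 0.708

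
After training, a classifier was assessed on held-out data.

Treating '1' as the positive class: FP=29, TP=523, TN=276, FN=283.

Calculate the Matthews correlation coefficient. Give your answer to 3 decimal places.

0.494

MCC = (TP·TN − FP·FN) / √((TP+FP)(TP+FN)(TN+FP)(TN+FN))
Numerator = 523·276 − 29·283 = 136141
Denominator = √(552·806·305·559) = √75855271440 = 275418.3571
MCC = 136141 / 275418.3571 = 0.494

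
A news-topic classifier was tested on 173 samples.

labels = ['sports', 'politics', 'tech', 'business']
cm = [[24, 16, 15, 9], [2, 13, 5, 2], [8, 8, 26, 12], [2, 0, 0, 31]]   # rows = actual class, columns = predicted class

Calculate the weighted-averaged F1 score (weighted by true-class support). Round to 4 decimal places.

Per-class F1 score (2·TP/(2·TP+FP+FN)):
  sports: TP=24, FP=2+8+2=12, FN=16+15+9=40 → 48/100 = 0.48000
  politics: TP=13, FP=16+8+0=24, FN=2+5+2=9 → 26/59 = 0.44068
  tech: TP=26, FP=15+5+0=20, FN=8+8+12=28 → 52/100 = 0.52000
  business: TP=31, FP=9+2+12=23, FN=2+0+0=2 → 62/87 = 0.71264
Weighted-F1 score = Σ (supportᵢ/N)·F1 scoreᵢ with N=173: (64/173)·0.48000 + (22/173)·0.44068 + (54/173)·0.52000 + (33/173)·0.71264 = 0.5319

0.5319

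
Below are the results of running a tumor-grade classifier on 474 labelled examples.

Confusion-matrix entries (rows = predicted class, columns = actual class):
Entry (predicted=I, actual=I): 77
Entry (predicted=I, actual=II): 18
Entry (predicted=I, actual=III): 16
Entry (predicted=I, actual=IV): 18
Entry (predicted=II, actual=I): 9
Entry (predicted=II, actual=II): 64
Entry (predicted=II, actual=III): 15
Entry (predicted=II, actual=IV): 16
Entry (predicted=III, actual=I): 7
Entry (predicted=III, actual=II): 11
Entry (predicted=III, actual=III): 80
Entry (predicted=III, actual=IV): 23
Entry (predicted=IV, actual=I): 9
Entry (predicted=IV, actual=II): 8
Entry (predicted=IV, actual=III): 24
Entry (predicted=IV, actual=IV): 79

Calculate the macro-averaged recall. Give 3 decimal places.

0.641

Per-class recall (TP/(TP+FN)):
  I: TP=77, FN=9+7+9=25 → 77/102 = 0.7549
  II: TP=64, FN=18+11+8=37 → 64/101 = 0.6337
  III: TP=80, FN=16+15+24=55 → 80/135 = 0.5926
  IV: TP=79, FN=18+16+23=57 → 79/136 = 0.5809
Macro-recall = mean = (0.7549 + 0.6337 + 0.5926 + 0.5809) / 4 = 0.641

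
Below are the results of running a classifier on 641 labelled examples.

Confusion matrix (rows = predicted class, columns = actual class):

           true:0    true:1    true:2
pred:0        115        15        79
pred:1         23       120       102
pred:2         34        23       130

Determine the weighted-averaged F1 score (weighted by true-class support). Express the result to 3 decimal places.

Per-class F1 score (2·TP/(2·TP+FP+FN)):
  0: TP=115, FP=15+79=94, FN=23+34=57 → 230/381 = 0.6037
  1: TP=120, FP=23+102=125, FN=15+23=38 → 240/403 = 0.5955
  2: TP=130, FP=34+23=57, FN=79+102=181 → 260/498 = 0.5221
Weighted-F1 score = Σ (supportᵢ/N)·F1 scoreᵢ with N=641: (172/641)·0.6037 + (158/641)·0.5955 + (311/641)·0.5221 = 0.562

0.562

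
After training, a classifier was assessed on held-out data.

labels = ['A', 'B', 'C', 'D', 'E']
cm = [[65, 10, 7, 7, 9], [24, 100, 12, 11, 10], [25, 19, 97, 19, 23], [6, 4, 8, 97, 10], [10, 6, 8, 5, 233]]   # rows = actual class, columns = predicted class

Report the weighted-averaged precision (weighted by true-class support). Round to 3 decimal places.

0.725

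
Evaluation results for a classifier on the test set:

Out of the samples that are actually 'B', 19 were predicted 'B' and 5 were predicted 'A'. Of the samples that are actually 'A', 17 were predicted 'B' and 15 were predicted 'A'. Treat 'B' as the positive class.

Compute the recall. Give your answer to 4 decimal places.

Recall = TP/(TP+FN) = 19/(19+5) = 19/24 = 0.7917

0.7917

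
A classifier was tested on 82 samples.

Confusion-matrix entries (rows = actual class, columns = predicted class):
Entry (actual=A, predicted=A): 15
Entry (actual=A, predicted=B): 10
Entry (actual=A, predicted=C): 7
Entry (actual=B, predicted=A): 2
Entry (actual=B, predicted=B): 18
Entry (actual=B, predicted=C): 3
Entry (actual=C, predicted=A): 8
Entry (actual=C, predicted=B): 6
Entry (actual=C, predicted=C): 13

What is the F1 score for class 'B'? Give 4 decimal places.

0.6316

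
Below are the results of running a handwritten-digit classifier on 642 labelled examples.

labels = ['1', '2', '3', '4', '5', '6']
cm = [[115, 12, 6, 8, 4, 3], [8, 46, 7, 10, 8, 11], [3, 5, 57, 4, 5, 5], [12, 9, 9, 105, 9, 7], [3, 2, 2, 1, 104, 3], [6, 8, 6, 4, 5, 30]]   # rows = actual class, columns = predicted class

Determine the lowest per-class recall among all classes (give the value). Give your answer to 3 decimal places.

Per-class recall (TP/(TP+FN)):
  1: TP=115, FN=12+6+8+4+3=33 → 115/148 = 0.7770
  2: TP=46, FN=8+7+10+8+11=44 → 46/90 = 0.5111
  3: TP=57, FN=3+5+4+5+5=22 → 57/79 = 0.7215
  4: TP=105, FN=12+9+9+9+7=46 → 105/151 = 0.6954
  5: TP=104, FN=3+2+2+1+3=11 → 104/115 = 0.9043
  6: TP=30, FN=6+8+6+4+5=29 → 30/59 = 0.5085
Lowest is class '6' with recall = 0.508.

0.508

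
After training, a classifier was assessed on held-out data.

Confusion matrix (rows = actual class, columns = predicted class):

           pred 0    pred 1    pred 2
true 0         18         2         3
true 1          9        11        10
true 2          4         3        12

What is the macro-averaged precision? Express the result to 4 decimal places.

0.5827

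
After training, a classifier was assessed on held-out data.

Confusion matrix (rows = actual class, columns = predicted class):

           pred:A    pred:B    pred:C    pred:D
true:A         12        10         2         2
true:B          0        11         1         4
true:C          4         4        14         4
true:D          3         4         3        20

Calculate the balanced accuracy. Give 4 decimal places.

0.5885

Balanced accuracy = mean of per-class recall.
  A: recall = 12/26 = 0.46154
  B: recall = 11/16 = 0.68750
  C: recall = 14/26 = 0.53846
  D: recall = 20/30 = 0.66667
Mean = (0.46154 + 0.68750 + 0.53846 + 0.66667) / 4 = 0.5885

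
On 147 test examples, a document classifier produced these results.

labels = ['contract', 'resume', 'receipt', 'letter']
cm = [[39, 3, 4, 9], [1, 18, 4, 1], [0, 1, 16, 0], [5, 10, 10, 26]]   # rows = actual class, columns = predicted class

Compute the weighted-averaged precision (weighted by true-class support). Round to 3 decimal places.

Per-class precision (TP/(TP+FP)):
  contract: TP=39, FP=1+0+5=6 → 39/45 = 0.8667
  resume: TP=18, FP=3+1+10=14 → 18/32 = 0.5625
  receipt: TP=16, FP=4+4+10=18 → 16/34 = 0.4706
  letter: TP=26, FP=9+1+0=10 → 26/36 = 0.7222
Weighted-precision = Σ (supportᵢ/N)·precisionᵢ with N=147: (55/147)·0.8667 + (24/147)·0.5625 + (17/147)·0.4706 + (51/147)·0.7222 = 0.721

0.721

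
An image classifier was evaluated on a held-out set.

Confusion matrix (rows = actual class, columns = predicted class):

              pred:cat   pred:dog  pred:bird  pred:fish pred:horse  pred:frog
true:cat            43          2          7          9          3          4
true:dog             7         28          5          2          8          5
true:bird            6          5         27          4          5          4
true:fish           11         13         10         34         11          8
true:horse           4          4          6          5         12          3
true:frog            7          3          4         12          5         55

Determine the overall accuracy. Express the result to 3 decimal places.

Accuracy = trace / total = (43+28+27+34+12+55=199) / 381 = 199/381 = 0.522

0.522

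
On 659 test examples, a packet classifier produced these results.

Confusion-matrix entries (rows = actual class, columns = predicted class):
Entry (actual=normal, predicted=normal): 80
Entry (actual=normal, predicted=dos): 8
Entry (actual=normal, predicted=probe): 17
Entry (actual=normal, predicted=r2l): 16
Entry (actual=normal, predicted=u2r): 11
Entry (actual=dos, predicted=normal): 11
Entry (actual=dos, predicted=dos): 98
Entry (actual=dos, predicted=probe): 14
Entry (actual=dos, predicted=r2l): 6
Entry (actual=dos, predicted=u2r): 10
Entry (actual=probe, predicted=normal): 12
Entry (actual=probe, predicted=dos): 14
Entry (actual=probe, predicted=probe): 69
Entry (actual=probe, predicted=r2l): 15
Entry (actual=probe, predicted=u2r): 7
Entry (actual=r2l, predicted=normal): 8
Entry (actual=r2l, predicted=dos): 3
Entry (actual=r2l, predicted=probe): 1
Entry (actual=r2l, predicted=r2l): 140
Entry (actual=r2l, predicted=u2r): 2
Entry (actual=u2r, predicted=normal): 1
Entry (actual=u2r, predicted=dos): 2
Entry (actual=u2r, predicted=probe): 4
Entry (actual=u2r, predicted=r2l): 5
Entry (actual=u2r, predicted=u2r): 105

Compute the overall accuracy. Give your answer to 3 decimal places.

Accuracy = trace / total = (80+98+69+140+105=492) / 659 = 492/659 = 0.747

0.747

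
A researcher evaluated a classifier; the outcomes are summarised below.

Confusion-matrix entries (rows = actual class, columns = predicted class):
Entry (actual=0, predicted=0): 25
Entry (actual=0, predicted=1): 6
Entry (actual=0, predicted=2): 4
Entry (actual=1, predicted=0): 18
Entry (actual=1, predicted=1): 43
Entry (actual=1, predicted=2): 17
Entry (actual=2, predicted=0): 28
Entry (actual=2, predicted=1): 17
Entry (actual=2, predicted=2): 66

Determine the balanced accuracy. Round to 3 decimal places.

0.620

Balanced accuracy = mean of per-class recall.
  0: recall = 25/35 = 0.7143
  1: recall = 43/78 = 0.5513
  2: recall = 66/111 = 0.5946
Mean = (0.7143 + 0.5513 + 0.5946) / 3 = 0.620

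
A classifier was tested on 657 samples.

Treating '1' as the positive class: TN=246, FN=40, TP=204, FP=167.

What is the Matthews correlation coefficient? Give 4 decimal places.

0.4207

MCC = (TP·TN − FP·FN) / √((TP+FP)(TP+FN)(TN+FP)(TN+FN))
Numerator = 204·246 − 167·40 = 43504
Denominator = √(371·244·413·286) = √10692513832 = 103404.6122
MCC = 43504 / 103404.6122 = 0.4207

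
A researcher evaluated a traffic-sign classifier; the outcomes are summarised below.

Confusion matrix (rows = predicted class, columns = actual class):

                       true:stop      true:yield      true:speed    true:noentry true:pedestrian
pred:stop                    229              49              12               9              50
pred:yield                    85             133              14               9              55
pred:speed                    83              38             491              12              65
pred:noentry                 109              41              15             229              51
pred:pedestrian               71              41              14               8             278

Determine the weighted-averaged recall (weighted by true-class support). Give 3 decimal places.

0.621

Per-class recall (TP/(TP+FN)):
  stop: TP=229, FN=85+83+109+71=348 → 229/577 = 0.3969
  yield: TP=133, FN=49+38+41+41=169 → 133/302 = 0.4404
  speed: TP=491, FN=12+14+15+14=55 → 491/546 = 0.8993
  noentry: TP=229, FN=9+9+12+8=38 → 229/267 = 0.8577
  pedestrian: TP=278, FN=50+55+65+51=221 → 278/499 = 0.5571
Weighted-recall = Σ (supportᵢ/N)·recallᵢ with N=2191: (577/2191)·0.3969 + (302/2191)·0.4404 + (546/2191)·0.8993 + (267/2191)·0.8577 + (499/2191)·0.5571 = 0.621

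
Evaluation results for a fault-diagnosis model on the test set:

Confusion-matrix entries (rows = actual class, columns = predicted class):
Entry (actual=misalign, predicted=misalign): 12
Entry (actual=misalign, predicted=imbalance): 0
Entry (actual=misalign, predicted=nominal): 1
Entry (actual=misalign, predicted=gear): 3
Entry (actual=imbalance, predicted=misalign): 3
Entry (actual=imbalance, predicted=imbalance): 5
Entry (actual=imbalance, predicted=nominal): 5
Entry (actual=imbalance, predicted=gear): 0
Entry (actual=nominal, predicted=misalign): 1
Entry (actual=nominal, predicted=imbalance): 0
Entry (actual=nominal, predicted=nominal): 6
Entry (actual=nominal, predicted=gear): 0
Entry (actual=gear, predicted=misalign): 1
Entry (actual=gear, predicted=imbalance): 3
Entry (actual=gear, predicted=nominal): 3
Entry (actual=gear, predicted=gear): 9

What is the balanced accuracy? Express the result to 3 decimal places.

Balanced accuracy = mean of per-class recall.
  misalign: recall = 12/16 = 0.7500
  imbalance: recall = 5/13 = 0.3846
  nominal: recall = 6/7 = 0.8571
  gear: recall = 9/16 = 0.5625
Mean = (0.7500 + 0.3846 + 0.8571 + 0.5625) / 4 = 0.639

0.639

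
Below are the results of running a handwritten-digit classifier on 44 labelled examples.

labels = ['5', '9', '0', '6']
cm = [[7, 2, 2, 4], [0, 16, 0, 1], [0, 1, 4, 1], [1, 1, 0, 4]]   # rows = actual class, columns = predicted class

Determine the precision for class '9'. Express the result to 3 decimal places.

Treat '9' as positive and all other classes as negative.
precision = TP/(TP+FP).
9: TP=16, FP=2+1+1=4 → 16/20 = 0.8000

0.800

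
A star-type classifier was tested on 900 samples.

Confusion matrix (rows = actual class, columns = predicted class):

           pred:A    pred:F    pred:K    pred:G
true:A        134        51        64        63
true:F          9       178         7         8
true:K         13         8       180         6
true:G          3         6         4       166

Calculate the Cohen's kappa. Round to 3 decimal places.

Observed agreement pₒ = trace/N = 658/900 = 0.7311
Expected agreement pₑ = Σ (rowᵢ·colᵢ)/N² = (312·159 + 202·243 + 207·255 + 179·243)/900² = 0.2407
κ = (pₒ − pₑ)/(1 − pₑ) = (0.7311 − 0.2407)/(1 − 0.2407) = 0.646

0.646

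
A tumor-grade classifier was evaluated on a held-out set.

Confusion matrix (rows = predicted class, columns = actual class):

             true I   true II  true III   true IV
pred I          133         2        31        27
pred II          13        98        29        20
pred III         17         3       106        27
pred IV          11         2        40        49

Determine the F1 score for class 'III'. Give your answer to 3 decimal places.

0.591

Treat 'III' as positive and all other classes as negative.
F1 score = 2·TP/(2·TP+FP+FN).
III: TP=106, FP=17+3+27=47, FN=31+29+40=100 → 212/359 = 0.5905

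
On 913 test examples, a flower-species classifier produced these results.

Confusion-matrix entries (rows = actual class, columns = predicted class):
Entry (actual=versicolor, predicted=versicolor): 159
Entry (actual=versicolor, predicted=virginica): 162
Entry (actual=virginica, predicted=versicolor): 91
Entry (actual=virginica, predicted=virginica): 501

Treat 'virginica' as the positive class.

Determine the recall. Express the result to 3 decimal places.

0.846

Recall = TP/(TP+FN) = 501/(501+91) = 501/592 = 0.846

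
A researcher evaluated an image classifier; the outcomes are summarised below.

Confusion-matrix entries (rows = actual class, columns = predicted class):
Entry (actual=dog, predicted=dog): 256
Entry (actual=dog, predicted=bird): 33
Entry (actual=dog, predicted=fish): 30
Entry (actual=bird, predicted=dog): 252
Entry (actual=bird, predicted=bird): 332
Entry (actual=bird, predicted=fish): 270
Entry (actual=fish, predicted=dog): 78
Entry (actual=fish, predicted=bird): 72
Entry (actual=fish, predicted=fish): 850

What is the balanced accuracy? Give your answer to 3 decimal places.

0.680

Balanced accuracy = mean of per-class recall.
  dog: recall = 256/319 = 0.8025
  bird: recall = 332/854 = 0.3888
  fish: recall = 850/1000 = 0.8500
Mean = (0.8025 + 0.3888 + 0.8500) / 3 = 0.680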